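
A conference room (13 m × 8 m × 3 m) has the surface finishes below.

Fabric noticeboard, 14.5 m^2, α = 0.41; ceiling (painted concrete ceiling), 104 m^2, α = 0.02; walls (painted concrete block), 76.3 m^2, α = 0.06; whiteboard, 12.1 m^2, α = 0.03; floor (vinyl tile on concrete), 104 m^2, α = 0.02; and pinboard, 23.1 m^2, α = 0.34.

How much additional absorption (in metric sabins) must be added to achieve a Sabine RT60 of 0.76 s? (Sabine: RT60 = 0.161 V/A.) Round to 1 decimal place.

Summing Sᵢαᵢ: 5.945 + 2.080 + 4.578 + 0.363 + 2.080 + 7.854 → A₁ = 22.900 sabins.
V = 312 m³. Required absorption A₂ = 0.161 × 312 / 0.76 = 66.095 sabins.
Additional absorption ΔA = 66.095 − 22.900 = 43.2 sabins.

43.2 sabins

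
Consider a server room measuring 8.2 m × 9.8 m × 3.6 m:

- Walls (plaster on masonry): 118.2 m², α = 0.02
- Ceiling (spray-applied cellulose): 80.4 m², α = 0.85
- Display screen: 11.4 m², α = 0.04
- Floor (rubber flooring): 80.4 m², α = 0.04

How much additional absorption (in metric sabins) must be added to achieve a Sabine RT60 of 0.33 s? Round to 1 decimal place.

66.8 sabins

A₁ = Σ Sᵢαᵢ = 118.2·0.02 + 80.4·0.85 + 11.4·0.04 + 80.4·0.04 = 74.376 sabins.
V = 289.296 m³. Required absorption A₂ = 0.161 × 289.296 / 0.33 = 141.141 sabins.
ΔA = A₂ − A₁ = 141.141 − 74.376 = 66.8 sabins.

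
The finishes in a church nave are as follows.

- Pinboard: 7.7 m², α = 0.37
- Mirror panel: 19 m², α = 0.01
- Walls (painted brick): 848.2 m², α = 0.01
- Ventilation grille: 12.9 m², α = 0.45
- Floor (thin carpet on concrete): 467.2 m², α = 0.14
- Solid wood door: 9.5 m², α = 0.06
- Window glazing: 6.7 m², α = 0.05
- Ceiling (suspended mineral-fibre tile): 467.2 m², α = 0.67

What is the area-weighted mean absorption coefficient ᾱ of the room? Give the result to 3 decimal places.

Total surface area S = 1838.4 m².
Σ(Sᵢαᵢ) = 7.7*0.37 + 19*0.01 + 848.2*0.01 + 12.9*0.45 + 467.2*0.14 + 9.5*0.06 + 6.7*0.05 + 467.2*0.67 = 396.663.
ᾱ = A/S = 0.216.

0.216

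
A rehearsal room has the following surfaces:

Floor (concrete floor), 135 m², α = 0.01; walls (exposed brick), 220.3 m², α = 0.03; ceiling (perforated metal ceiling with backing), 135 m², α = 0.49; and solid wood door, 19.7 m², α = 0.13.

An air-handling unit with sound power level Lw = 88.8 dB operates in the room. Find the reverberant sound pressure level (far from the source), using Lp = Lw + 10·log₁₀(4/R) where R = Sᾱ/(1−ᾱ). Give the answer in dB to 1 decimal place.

A = 76.670 sabins; S = 510.0 m².
ᾱ = 76.670/510.0 = 0.1503; R = Sᾱ/(1−ᾱ) = 76.670/(1−0.1503) = 90.232 m².
Lp = 88.8 + 10·log₁₀(4/90.232) = 88.8 + (-13.53) = 75.3 dB.

75.3 dB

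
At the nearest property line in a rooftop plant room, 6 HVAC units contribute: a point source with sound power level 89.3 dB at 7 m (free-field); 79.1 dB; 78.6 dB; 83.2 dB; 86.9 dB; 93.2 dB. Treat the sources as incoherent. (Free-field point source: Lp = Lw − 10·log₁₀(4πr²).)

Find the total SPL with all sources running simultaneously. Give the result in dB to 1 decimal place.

94.7 dB

Source at 7 m: Lp = 89.3 − 10·log₁₀(4π·7²) = 89.3 − 10·log₁₀(615.752) = 61.4 dB.
Converting to relative power and adding: 10^(61.4/10) + 10^(79.1/10) + 10^(78.6/10) + 10^(83.2/10) + 10^(86.9/10) + 10^(93.2/10) = 2.943e+09.
Back to dB: 10·log₁₀ Σ = 94.7 dB.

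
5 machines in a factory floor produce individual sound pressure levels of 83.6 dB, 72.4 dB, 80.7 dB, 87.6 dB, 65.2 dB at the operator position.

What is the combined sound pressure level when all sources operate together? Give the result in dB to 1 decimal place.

Converting to relative power and adding: 10^(83.6/10) + 10^(72.4/10) + 10^(80.7/10) + 10^(87.6/10) + 10^(65.2/10) = 9.427e+08.
Back to dB: 10·log₁₀ Σ = 89.7 dB.

89.7 dB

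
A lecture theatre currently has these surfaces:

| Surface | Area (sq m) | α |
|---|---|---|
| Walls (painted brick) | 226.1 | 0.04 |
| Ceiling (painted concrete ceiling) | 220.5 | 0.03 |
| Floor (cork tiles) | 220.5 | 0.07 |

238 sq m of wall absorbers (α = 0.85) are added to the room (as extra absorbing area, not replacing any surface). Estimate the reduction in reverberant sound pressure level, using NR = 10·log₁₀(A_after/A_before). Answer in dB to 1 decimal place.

8.8 dB

A_before = Σ Sᵢαᵢ = 226.1×0.04 + 220.5×0.03 + 220.5×0.07 = 31.094 sabins.
Added absorption = 238 × 0.85 = 202.300 sabins.
New total A_after = 233.394 sabins.
NR = 10·log₁₀(233.394/31.094) = 8.8 dB.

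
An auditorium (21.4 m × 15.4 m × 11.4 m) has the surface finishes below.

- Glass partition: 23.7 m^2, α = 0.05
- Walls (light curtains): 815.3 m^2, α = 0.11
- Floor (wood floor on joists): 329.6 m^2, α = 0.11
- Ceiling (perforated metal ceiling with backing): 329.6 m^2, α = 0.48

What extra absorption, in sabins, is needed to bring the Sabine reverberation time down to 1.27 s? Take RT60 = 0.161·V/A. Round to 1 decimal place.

190.9 sabins

Equivalent absorption area: A₁ = 23.7·0.05 + 815.3·0.11 + 329.6·0.11 + 329.6·0.48 = 285.332 m^2.
V = 3756.984 m³. Required absorption A₂ = 0.161 × 3756.984 / 1.27 = 476.279 sabins.
ΔA = A₂ − A₁ = 476.279 − 285.332 = 190.9 sabins.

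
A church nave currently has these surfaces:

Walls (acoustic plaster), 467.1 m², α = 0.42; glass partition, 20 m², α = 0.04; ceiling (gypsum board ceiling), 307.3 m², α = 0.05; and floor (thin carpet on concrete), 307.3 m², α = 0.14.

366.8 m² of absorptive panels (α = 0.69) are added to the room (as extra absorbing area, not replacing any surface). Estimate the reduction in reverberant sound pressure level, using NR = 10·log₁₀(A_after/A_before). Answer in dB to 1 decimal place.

A_before = Σ Sᵢαᵢ = 467.1×0.42 + 20×0.04 + 307.3×0.05 + 307.3×0.14 = 255.369 sabins.
Treatment contributes 366.8·0.69 = 253.092 sabins.
New total A_after = 508.461 sabins.
Reduction = 10 log₁₀(A_after/A_before) = 10 log₁₀(1.9911) = 3.0 dB.

3.0 dB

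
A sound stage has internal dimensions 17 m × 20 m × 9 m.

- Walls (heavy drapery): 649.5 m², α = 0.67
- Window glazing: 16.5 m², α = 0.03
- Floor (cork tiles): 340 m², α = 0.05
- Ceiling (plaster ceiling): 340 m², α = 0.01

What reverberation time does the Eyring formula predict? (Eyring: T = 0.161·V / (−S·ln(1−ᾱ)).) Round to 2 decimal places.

S = Σ Sᵢ = 1346.0 m².
Absorption A = 649.5·0.67 + 16.5·0.03 + 340·0.05 + 340·0.01 = 456.060 sabins.
Mean coefficient ᾱ = A/S = 0.3388.
−S·ln(1−ᾱ) = −1346.0 × ln(1 − 0.3388) = 556.839.
V = 17 × 20 × 9 = 3060 m³.
T = 0.161·V/[−S·ln(1−ᾱ)] = 0.161·3060/556.839 = 0.88 s.

0.88 s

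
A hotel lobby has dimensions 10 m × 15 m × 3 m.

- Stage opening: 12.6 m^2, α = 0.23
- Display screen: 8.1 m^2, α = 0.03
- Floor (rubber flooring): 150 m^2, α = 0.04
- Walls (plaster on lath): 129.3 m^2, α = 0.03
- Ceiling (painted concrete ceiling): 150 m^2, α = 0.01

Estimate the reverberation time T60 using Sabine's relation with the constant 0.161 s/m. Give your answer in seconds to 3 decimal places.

4.990 s

Summing Sᵢαᵢ: 2.898 + 0.243 + 6.000 + 3.879 + 1.500 → A = 14.520 sabins.
Room volume: 450 m³.
Sabine: RT60 = 0.161 × 450 / 14.520 = 4.990 s.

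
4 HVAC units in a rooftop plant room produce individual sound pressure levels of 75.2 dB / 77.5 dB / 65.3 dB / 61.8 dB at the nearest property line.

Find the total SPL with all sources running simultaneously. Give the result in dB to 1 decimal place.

79.7 dB

Σ 10^(Lᵢ/10) = 9.425e+07.
Back to dB: 10·log₁₀ Σ = 79.7 dB.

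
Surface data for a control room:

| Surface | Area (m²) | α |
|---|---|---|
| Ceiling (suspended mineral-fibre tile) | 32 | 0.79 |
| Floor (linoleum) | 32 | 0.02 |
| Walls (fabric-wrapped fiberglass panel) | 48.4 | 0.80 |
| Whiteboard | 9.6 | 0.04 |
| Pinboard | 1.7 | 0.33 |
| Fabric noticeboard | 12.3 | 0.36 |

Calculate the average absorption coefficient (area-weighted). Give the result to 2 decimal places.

Total surface area S = 136.0 m².
Weighted sum Σ Sα = 70.013.
ᾱ = A/S = 0.51.

0.51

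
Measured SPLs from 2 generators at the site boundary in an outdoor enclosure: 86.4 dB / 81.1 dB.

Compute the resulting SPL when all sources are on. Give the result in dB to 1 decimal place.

Σ 10^(Lᵢ/10) = 5.653e+08.
Combined level = 10 log₁₀(5.653e+08) = 87.5 dB.

87.5 dB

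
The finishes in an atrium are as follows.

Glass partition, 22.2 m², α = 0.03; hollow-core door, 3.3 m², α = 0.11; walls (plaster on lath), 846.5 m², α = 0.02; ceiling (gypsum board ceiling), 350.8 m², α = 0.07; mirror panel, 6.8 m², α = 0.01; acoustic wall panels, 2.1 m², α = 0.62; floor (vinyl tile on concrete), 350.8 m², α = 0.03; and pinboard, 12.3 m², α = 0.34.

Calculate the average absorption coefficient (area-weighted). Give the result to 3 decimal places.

S = Σ Sᵢ = 22.2 + 3.3 + 846.5 + 350.8 + 6.8 + 2.1 + 350.8 + 12.3 = 1594.8 m².
A = 22.2*0.03 + 3.3*0.11 + 846.5*0.02 + 350.8*0.07 + 6.8*0.01 + 2.1*0.62 + 350.8*0.03 + 12.3*0.34 = 58.591 sabins.
ᾱ = A/S = 0.037.

0.037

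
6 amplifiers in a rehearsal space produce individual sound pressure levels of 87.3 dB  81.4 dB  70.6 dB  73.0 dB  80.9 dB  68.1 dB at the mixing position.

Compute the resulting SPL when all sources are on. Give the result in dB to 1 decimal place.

89.2 dB

Sum in the linear (power) domain: Σ 10^(Lᵢ/10) = 10^(87.3/10) + 10^(81.4/10) + 10^(70.6/10) + 10^(73.0/10) + 10^(80.9/10) + 10^(68.1/10) = 8.36e+08.
L_total = 10·log₁₀(8.36e+08) = 89.2 dB.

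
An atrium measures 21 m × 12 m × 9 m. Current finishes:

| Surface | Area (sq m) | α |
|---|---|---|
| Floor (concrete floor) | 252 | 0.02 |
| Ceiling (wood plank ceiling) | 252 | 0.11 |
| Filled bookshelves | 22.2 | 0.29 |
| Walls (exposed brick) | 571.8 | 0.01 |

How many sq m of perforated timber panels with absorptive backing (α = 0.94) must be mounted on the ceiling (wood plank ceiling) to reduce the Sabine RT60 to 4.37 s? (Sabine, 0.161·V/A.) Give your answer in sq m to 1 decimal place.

Total absorption A₁ = 252×0.02 + 252×0.11 + 22.2×0.29 + 571.8×0.01
  = 5.040 + 27.720 + 6.438 + 5.718 = 44.916 sq m sabins.
Required A₂ = 0.161·2268/4.37 = 83.558 sabins.
ΔA needed = 83.558 − 44.916 = 38.642 sabins.
Each sq m of panel replacing the ceiling (wood plank ceiling) adds (0.94 − 0.11) = 0.83 sabins.
Area = ΔA/Δα = 38.642/0.83 = 46.6 sq m.

46.6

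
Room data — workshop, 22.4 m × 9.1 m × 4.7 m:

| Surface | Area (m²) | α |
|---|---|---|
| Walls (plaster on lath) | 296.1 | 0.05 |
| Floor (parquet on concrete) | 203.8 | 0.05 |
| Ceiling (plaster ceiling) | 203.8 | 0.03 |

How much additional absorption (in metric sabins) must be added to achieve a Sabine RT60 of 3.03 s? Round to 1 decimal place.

Equivalent absorption area: A₁ = 296.1*0.05 + 203.8*0.05 + 203.8*0.03 = 31.109 m².
Target A₂ = 0.161·958.048/3.03 = 50.906 sabins (V = 958.048 m³).
Additional absorption ΔA = 50.906 − 31.109 = 19.8 sabins.

19.8 sabins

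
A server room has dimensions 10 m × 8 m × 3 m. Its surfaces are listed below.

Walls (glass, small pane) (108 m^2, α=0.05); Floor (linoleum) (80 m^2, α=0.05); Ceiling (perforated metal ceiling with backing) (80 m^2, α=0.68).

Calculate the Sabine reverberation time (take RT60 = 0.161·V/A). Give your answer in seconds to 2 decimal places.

Total absorption A = 108*0.05 + 80*0.05 + 80*0.68
  = 5.400 + 4.000 + 54.400 = 63.800 m^2 sabins.
V = 10·8·3 = 240 m³.
RT60 = 0.161 · V / A = 0.161 × 240 / 63.800 = 0.61 s.

0.61 sec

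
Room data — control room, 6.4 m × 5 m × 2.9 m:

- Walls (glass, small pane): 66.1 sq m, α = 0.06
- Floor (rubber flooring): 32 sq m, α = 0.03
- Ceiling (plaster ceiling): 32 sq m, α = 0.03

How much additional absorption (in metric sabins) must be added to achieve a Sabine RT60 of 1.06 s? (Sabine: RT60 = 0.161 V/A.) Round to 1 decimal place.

8.2 sabins

Summing Sᵢαᵢ: 3.966 + 0.960 + 0.960 → A₁ = 5.886 sabins.
Target A₂ = 0.161·92.8/1.06 = 14.095 sabins (V = 92.8 m³).
Additional absorption ΔA = 14.095 − 5.886 = 8.2 sabins.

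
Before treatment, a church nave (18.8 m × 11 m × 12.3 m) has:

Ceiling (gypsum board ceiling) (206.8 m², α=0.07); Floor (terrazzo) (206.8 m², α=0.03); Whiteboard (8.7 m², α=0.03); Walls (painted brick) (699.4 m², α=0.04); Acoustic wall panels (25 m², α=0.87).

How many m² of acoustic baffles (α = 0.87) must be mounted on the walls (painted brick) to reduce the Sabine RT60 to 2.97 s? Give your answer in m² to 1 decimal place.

A₁ = Σ Sᵢαᵢ = 206.8×0.07 + 206.8×0.03 + 8.7×0.03 + 699.4×0.04 + 25×0.87 = 70.667 sabins.
V = 2543.64 m³. Target absorption A₂ = 0.161 × 2543.64 / 2.97 = 137.888 sabins.
Absorption to add: 137.888 − 70.667 = 67.221 sabins.
Each m² of panel replacing the walls (painted brick) adds (0.87 − 0.04) = 0.83 sabins.
Panel area = 67.221 / 0.83 = 81.0 m².

81.0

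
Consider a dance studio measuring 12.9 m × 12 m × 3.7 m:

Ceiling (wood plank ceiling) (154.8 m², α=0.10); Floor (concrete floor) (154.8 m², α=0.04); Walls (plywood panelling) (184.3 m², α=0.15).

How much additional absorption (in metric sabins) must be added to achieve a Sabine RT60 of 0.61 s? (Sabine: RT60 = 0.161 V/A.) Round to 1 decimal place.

A₁ = Σ Sᵢαᵢ = 154.8·0.10 + 154.8·0.04 + 184.3·0.15 = 49.317 sabins.
V = 572.76 m³. Required absorption A₂ = 0.161 × 572.76 / 0.61 = 151.171 sabins.
Shortfall: 151.171 − 49.317 = 101.9 sabins.

101.9 sabins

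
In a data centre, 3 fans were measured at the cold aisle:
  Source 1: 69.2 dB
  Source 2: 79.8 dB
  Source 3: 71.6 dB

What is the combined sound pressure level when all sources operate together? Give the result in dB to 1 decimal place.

80.7 dB

Σ 10^(Lᵢ/10) = 1.183e+08.
Back to dB: 10·log₁₀ Σ = 80.7 dB.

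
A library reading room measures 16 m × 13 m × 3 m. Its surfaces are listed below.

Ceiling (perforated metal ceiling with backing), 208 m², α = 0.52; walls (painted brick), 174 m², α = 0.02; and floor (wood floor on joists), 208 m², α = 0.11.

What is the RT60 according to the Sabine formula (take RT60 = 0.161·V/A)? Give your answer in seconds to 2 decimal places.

0.75 s

Total absorption A = 208*0.52 + 174*0.02 + 208*0.11
  = 108.160 + 3.480 + 22.880 = 134.520 m² sabins.
Room volume: 624 m³.
Sabine: RT60 = 0.161 × 624 / 134.520 = 0.75 s.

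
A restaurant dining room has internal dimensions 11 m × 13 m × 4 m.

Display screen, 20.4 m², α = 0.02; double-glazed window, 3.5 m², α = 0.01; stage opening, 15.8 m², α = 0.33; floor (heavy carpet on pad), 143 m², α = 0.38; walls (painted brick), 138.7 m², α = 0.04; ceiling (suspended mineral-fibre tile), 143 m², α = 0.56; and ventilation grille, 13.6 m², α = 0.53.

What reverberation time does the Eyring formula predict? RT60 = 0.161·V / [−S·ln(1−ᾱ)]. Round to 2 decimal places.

Total surface area S = 20.4 + 3.5 + 15.8 + 143 + 138.7 + 143 + 13.6 = 478.0 m².
Σ(Sᵢαᵢ) = 20.4×0.02 + 3.5×0.01 + 15.8×0.33 + 143×0.38 + 138.7×0.04 + 143×0.56 + 13.6×0.53 = 152.833.
ᾱ = 152.833 / 478.0 = 0.3197.
Eyring denominator: −S ln(1−ᾱ) = 184.136.
V = 11 × 13 × 4 = 572 m³.
RT60 = 0.161 × 572 / 184.136 = 0.50 s.

0.50 seconds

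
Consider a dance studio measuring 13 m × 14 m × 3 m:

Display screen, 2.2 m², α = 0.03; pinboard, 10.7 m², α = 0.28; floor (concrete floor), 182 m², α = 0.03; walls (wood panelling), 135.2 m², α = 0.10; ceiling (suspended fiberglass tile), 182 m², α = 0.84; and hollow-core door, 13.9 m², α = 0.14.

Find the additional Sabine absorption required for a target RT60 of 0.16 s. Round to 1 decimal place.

372.5 sabins

Total absorption A₁ = 2.2×0.03 + 10.7×0.28 + 182×0.03 + 135.2×0.10 + 182×0.84 + 13.9×0.14
  = 0.066 + 2.996 + 5.460 + 13.520 + 152.880 + 1.946 = 176.868 m² sabins.
Target A₂ = 0.161·546/0.16 = 549.413 sabins (V = 546 m³).
Shortfall: 549.413 − 176.868 = 372.5 sabins.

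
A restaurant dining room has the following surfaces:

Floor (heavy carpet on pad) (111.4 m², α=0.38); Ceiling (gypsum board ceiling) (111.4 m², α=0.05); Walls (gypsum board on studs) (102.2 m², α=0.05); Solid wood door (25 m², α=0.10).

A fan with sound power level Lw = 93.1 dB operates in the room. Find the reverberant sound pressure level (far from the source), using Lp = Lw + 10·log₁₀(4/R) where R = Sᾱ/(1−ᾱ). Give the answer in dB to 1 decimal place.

Σ(Sᵢαᵢ) = 111.4×0.38 + 111.4×0.05 + 102.2×0.05 + 25×0.10 = 55.512; total area S = 350.0 m².
ᾱ = 55.512/350.0 = 0.1586; R = Sᾱ/(1−ᾱ) = 55.512/(1−0.1586) = 65.976 m².
Lp = 93.1 + 10·log₁₀(4/65.976) = 93.1 + (-12.17) = 80.9 dB.

80.9 dB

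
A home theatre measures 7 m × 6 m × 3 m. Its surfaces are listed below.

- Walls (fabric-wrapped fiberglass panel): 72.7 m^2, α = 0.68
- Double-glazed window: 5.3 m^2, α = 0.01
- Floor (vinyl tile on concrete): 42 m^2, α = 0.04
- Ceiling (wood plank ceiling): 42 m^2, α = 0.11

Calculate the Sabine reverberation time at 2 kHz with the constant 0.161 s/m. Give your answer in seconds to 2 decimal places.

0.36 s

A = Σ Sᵢαᵢ = 72.7*0.68 + 5.3*0.01 + 42*0.04 + 42*0.11 = 55.789 sabins.
V = 7·6·3 = 126 m³.
RT60 = 0.161 · V / A = 0.161 × 126 / 55.789 = 0.36 s.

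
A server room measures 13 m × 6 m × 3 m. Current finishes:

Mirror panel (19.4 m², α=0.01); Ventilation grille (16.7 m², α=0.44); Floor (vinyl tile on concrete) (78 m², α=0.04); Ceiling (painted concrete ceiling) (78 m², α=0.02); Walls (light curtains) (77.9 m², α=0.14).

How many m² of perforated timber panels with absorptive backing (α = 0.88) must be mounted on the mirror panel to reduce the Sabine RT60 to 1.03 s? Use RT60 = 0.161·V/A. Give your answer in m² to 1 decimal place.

15.5

Total absorption A₁ = 19.4*0.01 + 16.7*0.44 + 78*0.04 + 78*0.02 + 77.9*0.14
  = 0.194 + 7.348 + 3.120 + 1.560 + 10.906 = 23.128 m² sabins.
Required A₂ = 0.161·234/1.03 = 36.577 sabins.
Absorption to add: 36.577 − 23.128 = 13.449 sabins.
Net gain per m²: Δα = 0.88 − 0.01 = 0.87.
Panel area = 13.449 / 0.87 = 15.5 m².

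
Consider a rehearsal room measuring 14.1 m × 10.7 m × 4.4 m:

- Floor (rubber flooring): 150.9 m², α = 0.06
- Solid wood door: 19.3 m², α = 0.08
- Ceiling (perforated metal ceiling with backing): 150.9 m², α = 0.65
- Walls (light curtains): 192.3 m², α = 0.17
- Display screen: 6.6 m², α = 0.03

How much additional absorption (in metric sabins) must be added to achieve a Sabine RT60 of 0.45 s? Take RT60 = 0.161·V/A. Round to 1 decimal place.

Equivalent absorption area: A₁ = 150.9·0.06 + 19.3·0.08 + 150.9·0.65 + 192.3·0.17 + 6.6·0.03 = 141.572 m².
For T = 0.45 s, need A₂ = 0.161·V/T = 0.161·663.828/0.45 = 237.503 sabins.
Shortfall: 237.503 − 141.572 = 95.9 sabins.

95.9 sabins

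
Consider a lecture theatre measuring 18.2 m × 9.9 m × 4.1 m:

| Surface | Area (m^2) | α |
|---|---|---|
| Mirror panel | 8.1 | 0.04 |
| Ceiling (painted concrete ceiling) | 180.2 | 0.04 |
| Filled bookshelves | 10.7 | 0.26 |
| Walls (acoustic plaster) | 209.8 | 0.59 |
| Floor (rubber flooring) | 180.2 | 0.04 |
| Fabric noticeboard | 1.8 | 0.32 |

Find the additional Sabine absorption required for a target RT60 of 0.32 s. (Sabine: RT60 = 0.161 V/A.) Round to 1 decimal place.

229.8 sabins

Equivalent absorption area: A₁ = 8.1×0.04 + 180.2×0.04 + 10.7×0.26 + 209.8×0.59 + 180.2×0.04 + 1.8×0.32 = 141.880 m^2.
For T = 0.32 s, need A₂ = 0.161·V/T = 0.161·738.738/0.32 = 371.678 sabins.
ΔA = A₂ − A₁ = 371.678 − 141.880 = 229.8 sabins.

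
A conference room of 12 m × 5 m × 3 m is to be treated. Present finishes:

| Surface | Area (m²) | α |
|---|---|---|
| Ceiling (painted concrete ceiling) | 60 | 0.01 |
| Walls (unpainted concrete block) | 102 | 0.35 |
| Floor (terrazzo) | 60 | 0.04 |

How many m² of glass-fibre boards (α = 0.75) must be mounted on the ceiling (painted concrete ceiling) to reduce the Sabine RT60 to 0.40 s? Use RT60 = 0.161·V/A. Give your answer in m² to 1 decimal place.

45.6

Total absorption A₁ = 60×0.01 + 102×0.35 + 60×0.04
  = 0.600 + 35.700 + 2.400 = 38.700 m² sabins.
Required A₂ = 0.161·180/0.40 = 72.450 sabins.
Absorption to add: 72.450 − 38.700 = 33.750 sabins.
Each m² of panel replacing the ceiling (painted concrete ceiling) adds (0.75 − 0.01) = 0.74 sabins.
Panel area = 33.750 / 0.74 = 45.6 m².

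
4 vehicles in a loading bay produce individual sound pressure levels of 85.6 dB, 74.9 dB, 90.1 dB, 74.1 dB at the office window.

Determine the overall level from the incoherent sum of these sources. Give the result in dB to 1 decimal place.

Converting to relative power and adding: 10^(85.6/10) + 10^(74.9/10) + 10^(90.1/10) + 10^(74.1/10) = 1.443e+09.
L_total = 10·log₁₀(1.443e+09) = 91.6 dB.

91.6 dB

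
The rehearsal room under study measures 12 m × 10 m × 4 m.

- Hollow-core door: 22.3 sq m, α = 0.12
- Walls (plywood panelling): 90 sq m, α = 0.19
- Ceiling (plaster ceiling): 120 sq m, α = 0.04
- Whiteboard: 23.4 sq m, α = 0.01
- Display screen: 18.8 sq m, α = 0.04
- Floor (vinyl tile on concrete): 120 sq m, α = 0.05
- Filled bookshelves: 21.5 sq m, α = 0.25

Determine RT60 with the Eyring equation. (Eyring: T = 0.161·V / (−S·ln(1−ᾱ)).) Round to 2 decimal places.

Total surface area S = 22.3 + 90 + 120 + 23.4 + 18.8 + 120 + 21.5 = 416.0 sq m.
Σ(Sᵢαᵢ) = 22.3·0.12 + 90·0.19 + 120·0.04 + 23.4·0.01 + 18.8·0.04 + 120·0.05 + 21.5·0.25 = 36.937.
Mean coefficient ᾱ = A/S = 0.0888.
Eyring denominator: −S ln(1−ᾱ) = 38.685.
V = 12 × 10 × 4 = 480 m³.
RT60 = 0.161 × 480 / 38.685 = 2.00 s.

2.00 s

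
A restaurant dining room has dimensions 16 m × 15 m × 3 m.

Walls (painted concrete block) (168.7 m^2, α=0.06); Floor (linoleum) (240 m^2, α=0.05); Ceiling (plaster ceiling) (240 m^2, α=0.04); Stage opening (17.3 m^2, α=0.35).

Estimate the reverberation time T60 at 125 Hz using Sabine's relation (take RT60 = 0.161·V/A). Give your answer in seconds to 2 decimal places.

3.07 sec

Equivalent absorption area: A = 168.7×0.06 + 240×0.05 + 240×0.04 + 17.3×0.35 = 37.777 m^2.
Room volume: 720 m³.
RT60 = 0.161 · V / A = 0.161 × 720 / 37.777 = 3.07 s.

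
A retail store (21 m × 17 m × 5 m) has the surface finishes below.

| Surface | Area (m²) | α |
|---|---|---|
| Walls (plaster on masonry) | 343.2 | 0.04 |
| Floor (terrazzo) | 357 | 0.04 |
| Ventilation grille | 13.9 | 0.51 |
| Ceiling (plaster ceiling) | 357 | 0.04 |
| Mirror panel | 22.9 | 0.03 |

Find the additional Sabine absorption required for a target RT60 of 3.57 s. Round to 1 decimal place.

A₁ = Σ Sᵢαᵢ = 343.2×0.04 + 357×0.04 + 13.9×0.51 + 357×0.04 + 22.9×0.03 = 50.064 sabins.
Target A₂ = 0.161·1785/3.57 = 80.500 sabins (V = 1785 m³).
Shortfall: 80.500 − 50.064 = 30.4 sabins.

30.4 sabins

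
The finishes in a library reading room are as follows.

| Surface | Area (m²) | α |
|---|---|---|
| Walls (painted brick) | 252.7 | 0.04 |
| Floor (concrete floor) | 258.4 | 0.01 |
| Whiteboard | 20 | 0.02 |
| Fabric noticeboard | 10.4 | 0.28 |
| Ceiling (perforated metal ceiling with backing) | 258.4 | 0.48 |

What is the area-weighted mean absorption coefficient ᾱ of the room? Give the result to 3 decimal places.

0.175

Total surface area S = 799.9 m².
Σ(Sᵢαᵢ) = 252.7*0.04 + 258.4*0.01 + 20*0.02 + 10.4*0.28 + 258.4*0.48 = 140.036.
ᾱ = 140.036 / 799.9 = 0.175.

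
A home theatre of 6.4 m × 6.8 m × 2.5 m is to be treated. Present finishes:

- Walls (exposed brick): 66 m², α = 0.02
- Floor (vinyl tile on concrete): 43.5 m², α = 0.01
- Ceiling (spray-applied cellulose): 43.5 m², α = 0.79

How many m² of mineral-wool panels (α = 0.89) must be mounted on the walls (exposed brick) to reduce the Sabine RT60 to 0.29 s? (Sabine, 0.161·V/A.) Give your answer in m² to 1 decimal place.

27.9

Total absorption A₁ = 66×0.02 + 43.5×0.01 + 43.5×0.79
  = 1.320 + 0.435 + 34.365 = 36.120 m² sabins.
Required A₂ = 0.161·108.8/0.29 = 60.403 sabins.
ΔA needed = 60.403 − 36.120 = 24.283 sabins.
Each m² of panel replacing the walls (exposed brick) adds (0.89 − 0.02) = 0.87 sabins.
Area = ΔA/Δα = 24.283/0.87 = 27.9 m².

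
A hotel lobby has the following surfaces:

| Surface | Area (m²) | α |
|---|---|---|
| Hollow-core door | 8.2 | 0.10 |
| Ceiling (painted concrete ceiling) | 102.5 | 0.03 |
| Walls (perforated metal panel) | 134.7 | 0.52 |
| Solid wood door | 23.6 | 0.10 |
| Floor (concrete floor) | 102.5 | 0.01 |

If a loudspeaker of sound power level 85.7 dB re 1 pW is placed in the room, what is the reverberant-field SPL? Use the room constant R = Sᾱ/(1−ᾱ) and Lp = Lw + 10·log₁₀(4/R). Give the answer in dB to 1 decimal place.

71.8 dB

A = 77.324 sabins; S = 371.5 m².
ᾱ = 0.2081, so room constant R = A/(1−ᾱ) = 97.644 m².
Lp = Lw + 10 log₁₀(4/R) = 85.7 -13.88 = 71.8 dB.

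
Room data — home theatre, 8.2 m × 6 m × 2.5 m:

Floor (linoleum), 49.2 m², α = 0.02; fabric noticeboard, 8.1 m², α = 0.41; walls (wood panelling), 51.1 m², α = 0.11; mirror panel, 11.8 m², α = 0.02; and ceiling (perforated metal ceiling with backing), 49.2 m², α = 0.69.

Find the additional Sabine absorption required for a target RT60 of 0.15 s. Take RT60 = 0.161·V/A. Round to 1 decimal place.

A₁ = Σ Sᵢαᵢ = 49.2·0.02 + 8.1·0.41 + 51.1·0.11 + 11.8·0.02 + 49.2·0.69 = 44.110 sabins.
V = 123 m³. Required absorption A₂ = 0.161 × 123 / 0.15 = 132.020 sabins.
Additional absorption ΔA = 132.020 − 44.110 = 87.9 sabins.

87.9 sabins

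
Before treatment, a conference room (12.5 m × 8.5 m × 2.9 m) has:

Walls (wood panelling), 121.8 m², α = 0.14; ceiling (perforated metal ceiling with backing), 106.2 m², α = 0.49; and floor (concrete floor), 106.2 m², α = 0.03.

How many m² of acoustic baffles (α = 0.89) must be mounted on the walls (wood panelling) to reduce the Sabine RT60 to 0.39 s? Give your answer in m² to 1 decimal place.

A₁ = Σ Sᵢαᵢ = 121.8*0.14 + 106.2*0.49 + 106.2*0.03 = 72.276 sabins.
Required A₂ = 0.161·308.125/0.39 = 127.200 sabins.
Absorption to add: 127.200 − 72.276 = 54.924 sabins.
Net gain per m²: Δα = 0.89 − 0.14 = 0.75.
Area = ΔA/Δα = 54.924/0.75 = 73.2 m².

73.2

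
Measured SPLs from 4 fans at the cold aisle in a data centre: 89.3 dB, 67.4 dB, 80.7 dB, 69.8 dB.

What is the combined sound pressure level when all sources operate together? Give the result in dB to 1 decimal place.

89.9 dB

Sum in the linear (power) domain: Σ 10^(Lᵢ/10) = 10^(89.3/10) + 10^(67.4/10) + 10^(80.7/10) + 10^(69.8/10) = 9.837e+08.
Back to dB: 10·log₁₀ Σ = 89.9 dB.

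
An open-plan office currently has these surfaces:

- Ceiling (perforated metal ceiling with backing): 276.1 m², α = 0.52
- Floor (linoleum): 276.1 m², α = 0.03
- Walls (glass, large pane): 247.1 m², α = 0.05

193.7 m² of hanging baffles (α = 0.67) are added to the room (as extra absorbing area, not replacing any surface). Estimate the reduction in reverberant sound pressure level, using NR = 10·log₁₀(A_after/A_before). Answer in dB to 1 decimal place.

Equivalent absorption area: A_before = 276.1×0.52 + 276.1×0.03 + 247.1×0.05 = 164.210 m².
Treatment contributes 193.7·0.67 = 129.779 sabins.
New total A_after = 293.989 sabins.
Reduction = 10 log₁₀(A_after/A_before) = 10 log₁₀(1.7903) = 2.5 dB.

2.5 dB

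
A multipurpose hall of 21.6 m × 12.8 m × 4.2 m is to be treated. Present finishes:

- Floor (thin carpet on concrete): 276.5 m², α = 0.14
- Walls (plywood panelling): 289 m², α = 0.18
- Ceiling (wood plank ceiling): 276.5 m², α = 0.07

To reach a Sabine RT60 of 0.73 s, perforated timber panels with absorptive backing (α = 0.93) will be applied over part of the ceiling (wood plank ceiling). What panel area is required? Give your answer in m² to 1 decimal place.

169.8

Equivalent absorption area: A₁ = 276.5·0.14 + 289·0.18 + 276.5·0.07 = 110.085 m².
Required A₂ = 0.161·1161.216/0.73 = 256.104 sabins.
ΔA needed = 256.104 − 110.085 = 146.019 sabins.
Each m² of panel replacing the ceiling (wood plank ceiling) adds (0.93 − 0.07) = 0.86 sabins.
Area = ΔA/Δα = 146.019/0.86 = 169.8 m².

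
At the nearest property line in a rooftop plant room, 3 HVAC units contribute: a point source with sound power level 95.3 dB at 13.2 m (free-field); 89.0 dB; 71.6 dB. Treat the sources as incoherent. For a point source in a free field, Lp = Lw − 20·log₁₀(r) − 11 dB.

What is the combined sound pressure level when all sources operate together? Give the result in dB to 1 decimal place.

89.1 dB

Source at 13.2 m: Lp = 95.3 − 20·log₁₀(13.2) − 11 = 61.9 dB.
Converting to relative power and adding: 10^(61.9/10) + 10^(89.0/10) + 10^(71.6/10) = 8.103e+08.
Combined level = 10 log₁₀(8.103e+08) = 89.1 dB.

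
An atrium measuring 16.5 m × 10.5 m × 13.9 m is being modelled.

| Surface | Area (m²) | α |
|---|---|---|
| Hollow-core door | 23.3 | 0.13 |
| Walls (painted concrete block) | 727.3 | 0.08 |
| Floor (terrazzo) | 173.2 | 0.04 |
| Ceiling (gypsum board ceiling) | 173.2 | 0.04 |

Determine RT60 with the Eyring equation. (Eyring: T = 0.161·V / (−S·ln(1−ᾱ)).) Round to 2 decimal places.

S = Σ Sᵢ = 1097.0 m².
Absorption A = 23.3×0.13 + 727.3×0.08 + 173.2×0.04 + 173.2×0.04 = 75.069 sabins.
Mean coefficient ᾱ = A/S = 0.0684.
−S·ln(1−ᾱ) = −1097.0 × ln(1 − 0.0684) = 77.724.
V = 16.5 × 10.5 × 13.9 = 2408.175 m³.
RT60 = 0.161 × 2408.175 / 77.724 = 4.99 s.

4.99 seconds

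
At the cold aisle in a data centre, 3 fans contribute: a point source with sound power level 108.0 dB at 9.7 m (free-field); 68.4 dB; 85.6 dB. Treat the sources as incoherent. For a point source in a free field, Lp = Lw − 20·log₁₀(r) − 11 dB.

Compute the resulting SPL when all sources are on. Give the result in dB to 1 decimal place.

Source at 9.7 m: Lp = 108.0 − 20·log₁₀(9.7) − 11 = 77.3 dB.
Sum in the linear (power) domain: Σ 10^(Lᵢ/10) = 10^(77.3/10) + 10^(68.4/10) + 10^(85.6/10) = 4.237e+08.
L_total = 10·log₁₀(4.237e+08) = 86.3 dB.

86.3 dB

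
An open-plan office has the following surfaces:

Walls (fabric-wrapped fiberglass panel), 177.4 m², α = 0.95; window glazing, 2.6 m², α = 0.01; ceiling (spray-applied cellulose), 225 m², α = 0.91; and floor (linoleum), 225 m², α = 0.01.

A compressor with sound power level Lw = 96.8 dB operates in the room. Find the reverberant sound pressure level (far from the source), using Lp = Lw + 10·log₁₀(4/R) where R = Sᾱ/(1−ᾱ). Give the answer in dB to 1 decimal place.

73.1 dB

A = 375.556 sabins; S = 630.0 m².
ᾱ = 0.5961, so room constant R = A/(1−ᾱ) = 929.824 m².
Lp = 96.8 + 10·log₁₀(4/929.824) = 96.8 + (-23.66) = 73.1 dB.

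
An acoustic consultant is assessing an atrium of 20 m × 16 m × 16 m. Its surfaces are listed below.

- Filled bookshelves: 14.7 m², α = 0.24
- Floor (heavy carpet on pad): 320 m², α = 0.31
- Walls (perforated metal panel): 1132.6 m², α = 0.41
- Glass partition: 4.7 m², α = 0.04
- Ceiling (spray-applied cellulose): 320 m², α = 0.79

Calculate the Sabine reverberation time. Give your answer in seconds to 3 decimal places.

Equivalent absorption area: A = 14.7·0.24 + 320·0.31 + 1132.6·0.41 + 4.7·0.04 + 320·0.79 = 820.082 m².
Room volume: 5120 m³.
Sabine: RT60 = 0.161 × 5120 / 820.082 = 1.005 s.

1.005 s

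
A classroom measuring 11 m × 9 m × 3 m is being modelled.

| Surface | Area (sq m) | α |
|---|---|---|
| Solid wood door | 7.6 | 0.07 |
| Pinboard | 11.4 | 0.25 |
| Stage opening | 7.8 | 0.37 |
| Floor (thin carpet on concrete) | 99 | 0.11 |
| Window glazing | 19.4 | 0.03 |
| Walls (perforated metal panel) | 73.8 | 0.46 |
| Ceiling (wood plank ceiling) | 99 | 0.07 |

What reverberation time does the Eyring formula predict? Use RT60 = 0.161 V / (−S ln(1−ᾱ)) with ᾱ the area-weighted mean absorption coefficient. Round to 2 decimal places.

S = Σ Sᵢ = 318.0 sq m.
Σ(Sᵢαᵢ) = 7.6·0.07 + 11.4·0.25 + 7.8·0.37 + 99·0.11 + 19.4·0.03 + 73.8·0.46 + 99·0.07 = 58.618.
ᾱ = 58.618 / 318.0 = 0.1843.
−S·ln(1−ᾱ) = −318.0 × ln(1 − 0.1843) = 64.779.
V = 11 × 9 × 3 = 297 m³.
RT60 = 0.161 × 297 / 64.779 = 0.74 s.

0.74 sec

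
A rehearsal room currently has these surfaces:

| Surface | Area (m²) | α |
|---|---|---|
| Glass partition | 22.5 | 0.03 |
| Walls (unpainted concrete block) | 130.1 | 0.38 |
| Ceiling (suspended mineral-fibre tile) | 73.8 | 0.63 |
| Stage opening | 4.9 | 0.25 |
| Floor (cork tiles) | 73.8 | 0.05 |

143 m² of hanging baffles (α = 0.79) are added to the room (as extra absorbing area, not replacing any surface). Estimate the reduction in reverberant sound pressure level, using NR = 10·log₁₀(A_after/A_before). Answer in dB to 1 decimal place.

3.2 dB

Equivalent absorption area: A_before = 22.5×0.03 + 130.1×0.38 + 73.8×0.63 + 4.9×0.25 + 73.8×0.05 = 101.522 m².
Added absorption = 143 × 0.79 = 112.970 sabins.
New total A_after = 214.492 sabins.
NR = 10·log₁₀(214.492/101.522) = 3.2 dB.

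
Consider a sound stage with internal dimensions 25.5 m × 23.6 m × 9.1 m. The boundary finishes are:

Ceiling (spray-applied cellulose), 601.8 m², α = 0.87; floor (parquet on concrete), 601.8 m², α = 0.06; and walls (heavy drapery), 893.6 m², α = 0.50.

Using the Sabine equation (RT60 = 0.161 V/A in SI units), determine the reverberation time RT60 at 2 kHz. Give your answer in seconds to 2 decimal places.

Summing Sᵢαᵢ: 523.566 + 36.108 + 446.800 → A = 1006.474 sabins.
Volume V = 25.5 × 23.6 × 9.1 = 5476.38 m³.
T = 0.161 V/A = 0.161·5476.38/1006.474 = 0.88 s.

0.88 s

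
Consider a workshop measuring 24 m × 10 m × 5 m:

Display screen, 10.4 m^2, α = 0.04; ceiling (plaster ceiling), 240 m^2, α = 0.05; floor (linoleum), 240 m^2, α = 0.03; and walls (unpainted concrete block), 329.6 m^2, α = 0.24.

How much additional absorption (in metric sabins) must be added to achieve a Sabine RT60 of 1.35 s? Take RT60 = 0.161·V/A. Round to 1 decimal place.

44.4 sabins

A₁ = Σ Sᵢαᵢ = 10.4*0.04 + 240*0.05 + 240*0.03 + 329.6*0.24 = 98.720 sabins.
For T = 1.35 s, need A₂ = 0.161·V/T = 0.161·1200/1.35 = 143.111 sabins.
Shortfall: 143.111 − 98.720 = 44.4 sabins.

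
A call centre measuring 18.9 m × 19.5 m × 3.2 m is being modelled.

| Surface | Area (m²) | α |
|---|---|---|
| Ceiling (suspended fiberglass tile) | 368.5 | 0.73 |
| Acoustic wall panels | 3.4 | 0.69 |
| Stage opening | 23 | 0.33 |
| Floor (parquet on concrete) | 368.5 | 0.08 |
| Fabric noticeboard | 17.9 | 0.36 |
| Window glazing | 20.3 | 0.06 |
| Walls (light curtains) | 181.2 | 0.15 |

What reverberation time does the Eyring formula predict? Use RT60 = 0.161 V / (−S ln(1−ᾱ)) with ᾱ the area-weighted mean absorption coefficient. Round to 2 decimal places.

0.45 s

S = Σ Sᵢ = 982.8 m².
Absorption A = 368.5×0.73 + 3.4×0.69 + 23×0.33 + 368.5×0.08 + 17.9×0.36 + 20.3×0.06 + 181.2×0.15 = 343.263 sabins.
Mean coefficient ᾱ = A/S = 0.3493.
−S·ln(1−ᾱ) = −982.8 × ln(1 − 0.3493) = 422.316.
V = 18.9 × 19.5 × 3.2 = 1179.36 m³.
RT60 = 0.161 × 1179.36 / 422.316 = 0.45 s.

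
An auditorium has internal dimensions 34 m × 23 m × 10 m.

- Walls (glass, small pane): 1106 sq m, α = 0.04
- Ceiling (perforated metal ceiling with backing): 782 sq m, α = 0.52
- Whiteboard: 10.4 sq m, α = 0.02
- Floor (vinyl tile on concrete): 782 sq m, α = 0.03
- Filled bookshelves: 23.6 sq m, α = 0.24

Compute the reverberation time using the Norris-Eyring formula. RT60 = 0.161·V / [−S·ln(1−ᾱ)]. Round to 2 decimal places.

Total surface area S = 1106 + 782 + 10.4 + 782 + 23.6 = 2704.0 sq m.
Absorption A = 1106×0.04 + 782×0.52 + 10.4×0.02 + 782×0.03 + 23.6×0.24 = 480.212 sabins.
Mean coefficient ᾱ = A/S = 0.1776.
−S·ln(1−ᾱ) = −2704.0 × ln(1 − 0.1776) = 528.709.
V = 34 × 23 × 10 = 7820 m³.
T = 0.161·V/[−S·ln(1−ᾱ)] = 0.161·7820/528.709 = 2.38 s.

2.38 seconds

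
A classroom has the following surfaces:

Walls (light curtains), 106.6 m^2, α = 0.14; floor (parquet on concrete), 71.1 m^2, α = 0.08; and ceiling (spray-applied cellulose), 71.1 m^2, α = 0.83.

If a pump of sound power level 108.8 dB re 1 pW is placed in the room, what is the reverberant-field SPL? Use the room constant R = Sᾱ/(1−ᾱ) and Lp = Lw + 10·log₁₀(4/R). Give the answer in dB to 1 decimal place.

94.1 dB

Σ(Sᵢαᵢ) = 106.6×0.14 + 71.1×0.08 + 71.1×0.83 = 79.625; total area S = 248.8 m^2.
ᾱ = 0.3200, so room constant R = A/(1−ᾱ) = 117.096 m^2.
Lp = Lw + 10 log₁₀(4/R) = 108.8 -14.66 = 94.1 dB.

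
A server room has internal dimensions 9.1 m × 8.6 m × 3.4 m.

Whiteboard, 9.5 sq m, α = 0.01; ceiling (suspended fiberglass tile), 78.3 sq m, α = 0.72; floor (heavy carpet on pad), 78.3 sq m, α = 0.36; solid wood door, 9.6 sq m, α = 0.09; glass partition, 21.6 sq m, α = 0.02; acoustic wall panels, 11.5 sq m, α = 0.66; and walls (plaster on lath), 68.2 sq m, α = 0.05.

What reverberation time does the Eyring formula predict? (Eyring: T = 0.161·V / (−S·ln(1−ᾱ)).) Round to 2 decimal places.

0.36 s

S = Σ Sᵢ = 277.0 sq m.
Absorption A = 9.5·0.01 + 78.3·0.72 + 78.3·0.36 + 9.6·0.09 + 21.6·0.02 + 11.5·0.66 + 68.2·0.05 = 96.955 sabins.
Mean coefficient ᾱ = A/S = 0.3500.
−S·ln(1−ᾱ) = −277.0 × ln(1 − 0.3500) = 119.327.
V = 9.1 × 8.6 × 3.4 = 266.084 m³.
T = 0.161·V/[−S·ln(1−ᾱ)] = 0.161·266.084/119.327 = 0.36 s.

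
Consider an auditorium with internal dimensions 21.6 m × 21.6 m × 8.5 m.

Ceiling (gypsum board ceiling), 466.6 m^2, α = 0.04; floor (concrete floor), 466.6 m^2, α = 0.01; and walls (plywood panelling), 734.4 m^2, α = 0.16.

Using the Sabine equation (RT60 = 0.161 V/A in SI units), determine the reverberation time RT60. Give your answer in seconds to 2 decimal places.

4.53 seconds

Equivalent absorption area: A = 466.6·0.04 + 466.6·0.01 + 734.4·0.16 = 140.834 m^2.
Volume V = 21.6 × 21.6 × 8.5 = 3965.76 m³.
T = 0.161 V/A = 0.161·3965.76/140.834 = 4.53 s.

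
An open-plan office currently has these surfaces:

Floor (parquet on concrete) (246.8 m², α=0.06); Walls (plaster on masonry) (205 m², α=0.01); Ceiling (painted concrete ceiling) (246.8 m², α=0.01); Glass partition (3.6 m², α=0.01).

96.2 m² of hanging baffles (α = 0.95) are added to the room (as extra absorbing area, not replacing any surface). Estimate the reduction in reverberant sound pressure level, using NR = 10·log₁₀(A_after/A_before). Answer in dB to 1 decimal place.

Total absorption A_before = 246.8·0.06 + 205·0.01 + 246.8·0.01 + 3.6·0.01
  = 14.808 + 2.050 + 2.468 + 0.036 = 19.362 m² sabins.
Treatment contributes 96.2·0.95 = 91.390 sabins.
A_after = 19.362 + 91.390 = 110.752 sabins.
NR = 10·log₁₀(110.752/19.362) = 7.6 dB.

7.6 dB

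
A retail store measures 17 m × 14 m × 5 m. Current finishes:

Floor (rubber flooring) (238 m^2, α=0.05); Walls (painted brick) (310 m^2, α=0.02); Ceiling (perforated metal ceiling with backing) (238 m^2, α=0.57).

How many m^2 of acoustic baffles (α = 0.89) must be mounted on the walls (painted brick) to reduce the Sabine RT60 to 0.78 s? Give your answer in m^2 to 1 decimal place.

105.6

Equivalent absorption area: A₁ = 238×0.05 + 310×0.02 + 238×0.57 = 153.760 m^2.
Required A₂ = 0.161·1190/0.78 = 245.628 sabins.
Absorption to add: 245.628 − 153.760 = 91.868 sabins.
Each m^2 of panel replacing the walls (painted brick) adds (0.89 − 0.02) = 0.87 sabins.
Area = ΔA/Δα = 91.868/0.87 = 105.6 m^2.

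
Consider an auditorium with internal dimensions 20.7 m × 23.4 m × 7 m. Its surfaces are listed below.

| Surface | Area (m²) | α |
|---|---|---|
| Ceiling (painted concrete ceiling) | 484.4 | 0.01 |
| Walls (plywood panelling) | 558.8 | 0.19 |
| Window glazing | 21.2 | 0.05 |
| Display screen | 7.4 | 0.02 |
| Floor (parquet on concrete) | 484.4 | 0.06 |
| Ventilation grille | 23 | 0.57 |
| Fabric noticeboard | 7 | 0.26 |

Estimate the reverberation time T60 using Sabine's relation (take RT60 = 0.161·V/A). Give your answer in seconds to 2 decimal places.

Equivalent absorption area: A = 484.4·0.01 + 558.8·0.19 + 21.2·0.05 + 7.4·0.02 + 484.4·0.06 + 23·0.57 + 7·0.26 = 156.218 m².
Volume V = 20.7 × 23.4 × 7 = 3390.66 m³.
RT60 = 0.161 · V / A = 0.161 × 3390.66 / 156.218 = 3.49 s.

3.49 seconds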